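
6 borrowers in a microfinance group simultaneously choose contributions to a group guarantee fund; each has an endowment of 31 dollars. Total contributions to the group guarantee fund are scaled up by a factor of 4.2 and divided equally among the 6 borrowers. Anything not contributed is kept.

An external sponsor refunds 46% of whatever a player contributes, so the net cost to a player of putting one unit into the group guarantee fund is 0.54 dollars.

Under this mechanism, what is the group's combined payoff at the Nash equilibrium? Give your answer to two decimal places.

The effective private return per unit is now (4.2/6) / 0.54 = 1.2963 > 1, so every player's dominant strategy flips to full contribution.
So the Nash equilibrium is full contribution by all 6; the group earns 6 × (31 × 0.46 + 4.2 × 31) = 866.76.

866.76 dollars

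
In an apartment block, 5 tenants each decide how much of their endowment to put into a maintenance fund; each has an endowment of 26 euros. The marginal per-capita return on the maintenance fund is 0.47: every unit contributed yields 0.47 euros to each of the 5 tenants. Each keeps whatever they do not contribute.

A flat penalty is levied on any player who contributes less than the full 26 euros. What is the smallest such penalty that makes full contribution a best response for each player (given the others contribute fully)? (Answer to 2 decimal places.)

13.78 euros

Given the others contribute fully, the best deviation is to contribute 0 (any partial contribution still incurs the fine and gives up units whose private return 0.47 is below 1).
Deviating from 26 to 0 saves 26 euros but forfeits the deviator's share of the drop in the maintenance fund: 0.47 × 26 = 12.22.
So the deviation gain is 26 − 12.22 = 13.78, and the fine must be at least 13.78 euros to wipe it out.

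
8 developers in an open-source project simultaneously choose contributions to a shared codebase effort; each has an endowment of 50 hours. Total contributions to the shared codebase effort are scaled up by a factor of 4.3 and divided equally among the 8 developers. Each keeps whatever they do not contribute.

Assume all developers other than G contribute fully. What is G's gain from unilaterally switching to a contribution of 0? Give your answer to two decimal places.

Switching from a contribution of 50 to 0 lets G keep an extra 50 hours, but lowers the shared codebase effort by 50, which costs G their own share of that drop: 4.3/8 × 50 = 26.87.
Net gain = 50 − 26.87 = 23.13. The private return per contributed unit (0.5375) is below 1, so free-riding is indeed the best response regardless of what the others do.

23.13 hours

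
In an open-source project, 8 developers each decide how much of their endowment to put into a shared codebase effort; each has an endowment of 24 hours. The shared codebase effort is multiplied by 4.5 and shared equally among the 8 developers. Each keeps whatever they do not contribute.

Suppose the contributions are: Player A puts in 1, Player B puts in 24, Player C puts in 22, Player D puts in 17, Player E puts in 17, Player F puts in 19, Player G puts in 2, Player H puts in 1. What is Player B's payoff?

Total contributed: 1 + 24 + 22 + 17 + 17 + 19 + 2 + 1 = 103.
Each receives 4.5 × 103 / 8 = 57.94 from the shared codebase effort.
Player B keeps 24 − 24 = 0, so Player B's payoff is 0 + 57.94 = 57.94.

57.94 hours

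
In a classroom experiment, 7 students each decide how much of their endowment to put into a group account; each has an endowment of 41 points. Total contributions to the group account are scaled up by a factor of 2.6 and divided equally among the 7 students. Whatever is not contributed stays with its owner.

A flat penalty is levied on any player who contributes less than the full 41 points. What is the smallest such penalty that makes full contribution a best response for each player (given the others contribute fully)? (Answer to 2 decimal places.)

Given the others contribute fully, the best deviation is to contribute 0 (any partial contribution still incurs the fine and gives up units whose private return 0.3714 is below 1).
Deviating from 41 to 0 saves 41 points but forfeits the deviator's share of the drop in the group account: 2.6/7 × 41 = 15.23.
So the deviation gain is 41 − 15.23 = 25.77, and the fine must be at least 25.77 points to wipe it out.

25.77 points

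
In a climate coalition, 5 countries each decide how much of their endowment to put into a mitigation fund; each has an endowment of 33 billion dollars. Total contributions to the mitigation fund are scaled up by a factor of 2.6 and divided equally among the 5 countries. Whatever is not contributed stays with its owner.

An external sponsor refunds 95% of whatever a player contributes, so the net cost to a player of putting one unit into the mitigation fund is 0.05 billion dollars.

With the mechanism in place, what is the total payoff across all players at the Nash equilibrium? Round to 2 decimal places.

The effective private return per unit is now (2.6/5) / 0.05 = 10.4000 > 1, so every player's dominant strategy flips to full contribution.
At the Nash equilibrium everyone contributes 33. Group total payoff = 5 × (33 × 0.95 + 2.6 × 33) = 585.75.

585.75 billion dollars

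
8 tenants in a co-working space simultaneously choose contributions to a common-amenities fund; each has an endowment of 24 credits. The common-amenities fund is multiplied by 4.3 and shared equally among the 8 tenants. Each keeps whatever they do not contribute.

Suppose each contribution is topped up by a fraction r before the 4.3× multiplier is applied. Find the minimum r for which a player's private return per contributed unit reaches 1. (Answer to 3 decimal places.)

0.860

With matching at rate r, one contributed unit becomes (1 + r) in the common-amenities fund and returns 4.3 × (1 + r) / 8 to the contributor.
Setting this equal to 1: 1 + r = 8/4.3 = 1.8605.
So the minimum matching rate is r = 1.8605 − 1 = 0.860.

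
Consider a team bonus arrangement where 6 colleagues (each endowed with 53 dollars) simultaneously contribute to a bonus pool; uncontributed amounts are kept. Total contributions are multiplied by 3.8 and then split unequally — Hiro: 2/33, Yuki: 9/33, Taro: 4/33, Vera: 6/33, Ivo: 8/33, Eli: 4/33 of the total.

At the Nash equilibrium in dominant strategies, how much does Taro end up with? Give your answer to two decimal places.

For player j, contributing a unit is worthwhile iff 3.8 × (j's share) ≥ 1, i.e. iff j's share is at least 0.2632.
The only share above 0.2632 is Yuki's 9/33, contributing 53; the remaining 5 contribute 0. Total contributed: 53.
Taro keeps 53 and receives 3.8 × 53 × 4/33 = 24.41 from the bonus pool, for a payoff of 77.41.

77.41 dollars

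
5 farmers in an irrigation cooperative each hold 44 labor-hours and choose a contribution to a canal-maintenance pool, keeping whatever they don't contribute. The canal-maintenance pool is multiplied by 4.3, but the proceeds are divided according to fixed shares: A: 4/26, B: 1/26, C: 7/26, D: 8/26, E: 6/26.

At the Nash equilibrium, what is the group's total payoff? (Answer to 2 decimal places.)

510.40 labor-hours

For player j, contributing a unit is worthwhile iff 4.3 × (j's share) ≥ 1, i.e. iff j's share is at least 0.2326.
The shares above 0.2326 belong to C and D, contributing 44 each; the remaining 3 contribute 0. Total contributed: 88.
The canal-maintenance pool pays out 4.3 × 88 = 378.40 in total (split across the unequal shares, but the aggregate is all that matters for the group sum).
The 3 free-riders keep 44 each, adding 132. Group total = 132 + 378.40 = 510.40.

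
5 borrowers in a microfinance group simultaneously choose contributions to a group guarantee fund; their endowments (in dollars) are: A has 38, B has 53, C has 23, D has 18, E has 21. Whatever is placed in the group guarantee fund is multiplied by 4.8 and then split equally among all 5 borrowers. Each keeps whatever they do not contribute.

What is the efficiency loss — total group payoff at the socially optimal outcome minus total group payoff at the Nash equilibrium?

581.40 dollars

The private return per contributed unit is 4.8/5 = 0.9600 < 1 for every player regardless of endowment, so the Nash equilibrium is zero contribution and the group total is Σ E_j = 38 + 53 + 23 + 18 + 21 = 153.
Each contributed unit returns 4.800 to the group, so the social optimum is full contribution by everyone: group total = 4.800 × 153 = 734.40.
Efficiency loss = (4.800 − 1) × 153 = 581.40.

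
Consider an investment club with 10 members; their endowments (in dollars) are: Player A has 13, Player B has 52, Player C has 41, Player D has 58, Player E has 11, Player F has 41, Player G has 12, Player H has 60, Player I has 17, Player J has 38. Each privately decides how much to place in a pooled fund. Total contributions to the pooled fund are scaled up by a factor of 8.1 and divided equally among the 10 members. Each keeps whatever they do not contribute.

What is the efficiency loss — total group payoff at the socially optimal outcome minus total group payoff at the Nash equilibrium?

2435.30 dollars

The private return per contributed unit is 8.1/10 = 0.8100 < 1 for every player regardless of endowment, so the Nash equilibrium is zero contribution and the group total is Σ E_j = 13 + 52 + 41 + 58 + 11 + 41 + 12 + 60 + 17 + 38 = 343.
Each contributed unit returns 8.100 to the group, so the social optimum is full contribution by everyone: group total = 8.100 × 343 = 2778.30.
Efficiency loss = (8.100 − 1) × 343 = 2435.30.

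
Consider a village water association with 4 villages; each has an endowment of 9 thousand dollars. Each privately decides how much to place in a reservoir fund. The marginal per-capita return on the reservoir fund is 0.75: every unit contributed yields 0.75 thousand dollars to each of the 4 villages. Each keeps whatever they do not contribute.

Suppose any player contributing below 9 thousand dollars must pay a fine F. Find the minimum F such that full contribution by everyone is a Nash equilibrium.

2.25 thousand dollars

Given the others contribute fully, the best deviation is to contribute 0 (any partial contribution still incurs the fine and gives up units whose private return 0.75 is below 1).
Deviating from 9 to 0 saves 9 thousand dollars but forfeits the deviator's share of the drop in the reservoir fund: 0.75 × 9 = 6.75.
So the deviation gain is 9 − 6.75 = 2.25, and the fine must be at least 2.25 thousand dollars to wipe it out.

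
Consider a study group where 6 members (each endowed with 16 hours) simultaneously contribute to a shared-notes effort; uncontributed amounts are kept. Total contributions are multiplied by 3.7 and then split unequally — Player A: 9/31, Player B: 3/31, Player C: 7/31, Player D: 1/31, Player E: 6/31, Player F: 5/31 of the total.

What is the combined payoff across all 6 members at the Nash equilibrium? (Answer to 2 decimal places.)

139.20 hours

Each unit j contributes comes back to j as 3.7 × (j's share), so j prefers to contribute only if that share exceeds 1/3.7 = 0.2703; otherwise keeping the unit dominates.
Player A alone (share 9/31) is above the threshold, contributing 16; the remaining 5 contribute 0. Total contributed: 16.
The shared-notes effort pays out 3.7 × 16 = 59.20 in total (split across the unequal shares, but the aggregate is all that matters for the group sum).
The 5 free-riders keep 16 each, adding 80. Group total = 80 + 59.20 = 139.20.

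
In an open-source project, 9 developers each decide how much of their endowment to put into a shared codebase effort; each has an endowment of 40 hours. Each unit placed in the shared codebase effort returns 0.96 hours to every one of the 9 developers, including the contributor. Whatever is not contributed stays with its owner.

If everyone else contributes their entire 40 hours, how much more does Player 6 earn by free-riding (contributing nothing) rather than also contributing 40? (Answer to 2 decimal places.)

Switching from a contribution of 40 to 0 lets Player 6 keep an extra 40 hours, but lowers the shared codebase effort by 40, which costs Player 6 their own share of that drop: 0.96 × 40 = 38.40.
Net gain = 40 − 38.40 = 1.60. The private return per contributed unit (0.96) is below 1, so free-riding is indeed the best response regardless of what the others do.

1.60 hours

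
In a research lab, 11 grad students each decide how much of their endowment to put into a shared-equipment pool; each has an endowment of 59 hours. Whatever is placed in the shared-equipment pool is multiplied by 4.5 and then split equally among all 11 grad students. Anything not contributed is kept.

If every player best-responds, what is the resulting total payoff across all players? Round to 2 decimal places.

Each contributed unit returns 4.5/11 = 0.4091 to its contributor — below 1 — so contributing 0 is dominant for every player. At the Nash equilibrium everyone keeps their 59, and the group total is 11 × 59 = 649.

649.00 hours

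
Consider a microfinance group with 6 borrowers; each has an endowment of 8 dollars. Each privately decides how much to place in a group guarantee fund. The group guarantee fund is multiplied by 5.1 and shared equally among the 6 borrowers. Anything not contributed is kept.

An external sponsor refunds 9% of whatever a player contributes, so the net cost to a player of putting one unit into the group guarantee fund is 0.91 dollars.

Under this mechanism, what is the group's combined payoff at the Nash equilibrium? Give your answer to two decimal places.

48.00 dollars

With the mechanism, a contributed unit returns (5.1/6) / 0.91 = 0.9341 per unit of net cost — still below 1 — so contributing 0 remains dominant for every player.
At the Nash equilibrium no one contributes; group total payoff = 6 × 8 = 48.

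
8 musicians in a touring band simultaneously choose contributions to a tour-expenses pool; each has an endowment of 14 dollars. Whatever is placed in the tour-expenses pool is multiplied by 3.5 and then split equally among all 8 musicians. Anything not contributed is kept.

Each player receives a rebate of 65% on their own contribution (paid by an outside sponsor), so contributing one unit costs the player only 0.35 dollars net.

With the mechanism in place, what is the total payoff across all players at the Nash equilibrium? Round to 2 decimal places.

The effective private return per unit is now (3.5/8) / 0.35 = 1.2500 > 1, so every player's dominant strategy flips to full contribution.
So the Nash equilibrium is full contribution by all 8; the group earns 8 × (14 × 0.65 + 3.5 × 14) = 464.80.

464.80 dollars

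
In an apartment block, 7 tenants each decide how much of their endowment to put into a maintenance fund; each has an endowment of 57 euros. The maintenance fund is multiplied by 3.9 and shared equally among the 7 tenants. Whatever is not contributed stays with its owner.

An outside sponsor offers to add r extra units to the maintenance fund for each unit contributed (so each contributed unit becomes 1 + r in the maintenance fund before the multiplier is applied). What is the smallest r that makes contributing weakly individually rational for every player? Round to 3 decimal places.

With matching at rate r, one contributed unit becomes (1 + r) in the maintenance fund and returns 3.9 × (1 + r) / 7 to the contributor.
Setting this equal to 1: 1 + r = 7/3.9 = 1.7949.
So the minimum matching rate is r = 1.7949 − 1 = 0.795.

0.795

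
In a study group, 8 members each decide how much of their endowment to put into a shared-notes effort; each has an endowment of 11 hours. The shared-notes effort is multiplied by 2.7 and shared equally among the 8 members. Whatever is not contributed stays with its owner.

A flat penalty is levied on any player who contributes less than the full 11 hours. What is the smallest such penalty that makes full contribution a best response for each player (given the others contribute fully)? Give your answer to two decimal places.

Given the others contribute fully, the best deviation is to contribute 0 (any partial contribution still incurs the fine and gives up units whose private return 0.3375 is below 1).
Deviating from 11 to 0 saves 11 hours but forfeits the deviator's share of the drop in the shared-notes effort: 2.7/8 × 11 = 3.71.
So the deviation gain is 11 − 3.71 = 7.29, and the fine must be at least 7.29 hours to wipe it out.

7.29 hours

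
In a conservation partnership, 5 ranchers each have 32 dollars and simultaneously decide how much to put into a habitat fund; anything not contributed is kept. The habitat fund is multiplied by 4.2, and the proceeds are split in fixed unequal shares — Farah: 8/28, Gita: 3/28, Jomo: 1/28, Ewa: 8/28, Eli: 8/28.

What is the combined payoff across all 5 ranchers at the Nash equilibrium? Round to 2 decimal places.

467.20 dollars

Player j's private return per contributed unit is 4.2 × (j's share). Contributing is weakly dominant for j when that share is at least 1/4.2 = 0.2381, and contributing 0 is dominant otherwise.
The shares above 0.2381 belong to Farah, Ewa and Eli, contributing 32 each; the remaining 2 contribute 0. Total contributed: 96.
The habitat fund pays out 4.2 × 96 = 403.20 in total (split across the unequal shares, but the aggregate is all that matters for the group sum).
The 2 free-riders keep 32 each, adding 64. Group total = 64 + 403.20 = 467.20.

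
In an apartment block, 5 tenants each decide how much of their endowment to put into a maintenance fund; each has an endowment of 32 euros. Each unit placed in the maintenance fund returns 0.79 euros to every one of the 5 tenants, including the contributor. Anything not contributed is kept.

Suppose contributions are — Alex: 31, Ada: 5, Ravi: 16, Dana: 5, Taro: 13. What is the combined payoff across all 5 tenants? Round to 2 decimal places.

Total contributed: 31 + 5 + 16 + 5 + 13 = 70; total kept: 5 × 32 − 70 = 90.
The maintenance fund pays out 0.79 × 5 × 70 = 276.50 in aggregate.
Group total = 90 + 276.50 = 366.50.

366.50 euros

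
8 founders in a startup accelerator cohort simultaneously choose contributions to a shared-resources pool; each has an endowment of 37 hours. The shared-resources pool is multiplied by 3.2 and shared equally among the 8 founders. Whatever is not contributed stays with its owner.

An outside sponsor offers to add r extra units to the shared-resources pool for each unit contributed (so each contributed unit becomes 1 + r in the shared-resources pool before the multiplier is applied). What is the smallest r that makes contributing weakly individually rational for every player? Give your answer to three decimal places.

1.500

With matching at rate r, one contributed unit becomes (1 + r) in the shared-resources pool and returns 3.2 × (1 + r) / 8 to the contributor.
Setting this equal to 1: 1 + r = 8/3.2 = 2.5000.
So the minimum matching rate is r = 2.5000 − 1 = 1.500.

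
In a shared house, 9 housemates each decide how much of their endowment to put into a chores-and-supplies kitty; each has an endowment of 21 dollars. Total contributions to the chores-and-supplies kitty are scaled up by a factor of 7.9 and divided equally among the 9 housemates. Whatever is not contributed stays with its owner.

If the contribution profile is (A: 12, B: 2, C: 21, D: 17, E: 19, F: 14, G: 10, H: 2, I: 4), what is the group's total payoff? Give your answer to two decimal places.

885.90 dollars

Total contributed: 12 + 2 + 21 + 17 + 19 + 14 + 10 + 2 + 4 = 101; total kept: 9 × 21 − 101 = 88.
The chores-and-supplies kitty pays out 7.9 × 101 = 797.90 in aggregate.
Group total = 88 + 797.90 = 885.90.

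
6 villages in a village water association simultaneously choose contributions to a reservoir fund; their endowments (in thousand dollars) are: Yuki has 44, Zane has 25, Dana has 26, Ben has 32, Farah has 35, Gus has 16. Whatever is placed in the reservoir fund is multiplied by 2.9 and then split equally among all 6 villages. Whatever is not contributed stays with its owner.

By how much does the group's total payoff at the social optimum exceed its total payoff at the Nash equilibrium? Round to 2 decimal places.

338.20 thousand dollars

The private return per contributed unit is 2.9/6 = 0.4833 < 1 for every player regardless of endowment, so the Nash equilibrium is zero contribution and the group total is Σ E_j = 44 + 25 + 26 + 32 + 35 + 16 = 178.
Each contributed unit returns 2.900 to the group, so the social optimum is full contribution by everyone: group total = 2.900 × 178 = 516.20.
Efficiency loss = (2.900 − 1) × 178 = 338.20.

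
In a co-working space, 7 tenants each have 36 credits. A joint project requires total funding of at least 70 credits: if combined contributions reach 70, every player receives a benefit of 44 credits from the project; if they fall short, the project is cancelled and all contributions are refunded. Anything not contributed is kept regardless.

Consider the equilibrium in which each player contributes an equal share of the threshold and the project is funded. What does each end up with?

70 credits

Equal share of the threshold: 70/7 = 10.
At this profile no one gains by cutting their contribution: any cut drops the total below 70, the project is cancelled, contributions are refunded, and the deviator ends with 36, which is less than 36 − 10 + 44 = 70. Contributing more than 10 just wastes the excess. So contributing exactly 10 is a best response.
Each player's payoff: 36 − 10 + 44 = 70.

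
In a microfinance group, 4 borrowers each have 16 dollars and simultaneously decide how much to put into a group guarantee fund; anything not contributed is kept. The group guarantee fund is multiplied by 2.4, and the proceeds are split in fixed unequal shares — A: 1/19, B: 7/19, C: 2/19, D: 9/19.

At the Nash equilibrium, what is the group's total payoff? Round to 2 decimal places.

Each unit j contributes comes back to j as 2.4 × (j's share), so j prefers to contribute only if that share exceeds 1/2.4 = 0.4167; otherwise keeping the unit dominates.
The only share above 0.4167 is D's 9/19, contributing 16; the remaining 3 contribute 0. Total contributed: 16.
The group guarantee fund pays out 2.4 × 16 = 38.40 in total (split across the unequal shares, but the aggregate is all that matters for the group sum).
The 3 free-riders keep 16 each, adding 48. Group total = 48 + 38.40 = 86.40.

86.40 dollars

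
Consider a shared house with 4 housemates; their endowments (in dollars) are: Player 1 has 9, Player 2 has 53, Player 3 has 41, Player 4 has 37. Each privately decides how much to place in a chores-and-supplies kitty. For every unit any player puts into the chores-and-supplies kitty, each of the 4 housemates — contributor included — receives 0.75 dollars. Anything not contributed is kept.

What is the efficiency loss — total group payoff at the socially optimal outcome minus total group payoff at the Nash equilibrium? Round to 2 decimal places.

The private return per contributed unit is 0.75 < 1 for everyone, so the Nash equilibrium is zero contribution and the group total is Σ E_j = 9 + 53 + 41 + 37 = 140.
Each contributed unit returns 3.000 to the group, so the social optimum is full contribution by everyone: group total = 3.000 × 140 = 420.00.
Efficiency loss = (3.000 − 1) × 140 = 280.00.

280.00 dollars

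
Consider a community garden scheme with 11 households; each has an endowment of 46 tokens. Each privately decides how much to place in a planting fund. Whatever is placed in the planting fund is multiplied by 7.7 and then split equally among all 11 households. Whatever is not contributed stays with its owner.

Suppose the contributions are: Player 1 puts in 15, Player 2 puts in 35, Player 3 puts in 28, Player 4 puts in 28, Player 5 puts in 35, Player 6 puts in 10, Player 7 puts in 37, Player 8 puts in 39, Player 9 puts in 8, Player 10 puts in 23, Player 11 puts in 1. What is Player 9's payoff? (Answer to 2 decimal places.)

219.30 tokens

Total contributed: 15 + 35 + 28 + 28 + 35 + 10 + 37 + 39 + 8 + 23 + 1 = 259.
Each receives 7.7 × 259 / 11 = 181.30 from the planting fund.
Player 9 keeps 46 − 8 = 38, so Player 9's payoff is 38 + 181.30 = 219.30.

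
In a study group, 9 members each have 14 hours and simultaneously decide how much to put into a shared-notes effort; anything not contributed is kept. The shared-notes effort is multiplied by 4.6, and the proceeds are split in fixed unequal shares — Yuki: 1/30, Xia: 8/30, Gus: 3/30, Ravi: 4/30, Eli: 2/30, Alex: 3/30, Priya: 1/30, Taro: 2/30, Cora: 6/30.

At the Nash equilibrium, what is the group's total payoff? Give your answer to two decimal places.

Player j's private return per contributed unit is 4.6 × (j's share). Contributing is weakly dominant for j when that share is at least 1/4.6 = 0.2174, and contributing 0 is dominant otherwise.
The only share above 0.2174 is Xia's 8/30, contributing 14; the remaining 8 contribute 0. Total contributed: 14.
The shared-notes effort pays out 4.6 × 14 = 64.40 in total (split across the unequal shares, but the aggregate is all that matters for the group sum).
The 8 free-riders keep 14 each, adding 112. Group total = 112 + 64.40 = 176.40.

176.40 hours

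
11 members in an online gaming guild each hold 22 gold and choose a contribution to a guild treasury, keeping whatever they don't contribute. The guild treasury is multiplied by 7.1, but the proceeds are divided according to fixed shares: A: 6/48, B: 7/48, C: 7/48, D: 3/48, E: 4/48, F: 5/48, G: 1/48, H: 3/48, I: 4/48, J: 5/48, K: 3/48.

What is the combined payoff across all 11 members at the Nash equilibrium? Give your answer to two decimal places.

510.40 gold

A player with share s gets back 7.1·s per unit contributed, so full contribution is dominant for anyone with s > 1/7.1 = 0.1408 and zero contribution is dominant for anyone below.
The shares above 0.1408 belong to B and C, contributing 22 each; the remaining 9 contribute 0. Total contributed: 44.
The guild treasury pays out 7.1 × 44 = 312.40 in total (split across the unequal shares, but the aggregate is all that matters for the group sum).
The 9 free-riders keep 22 each, adding 198. Group total = 198 + 312.40 = 510.40.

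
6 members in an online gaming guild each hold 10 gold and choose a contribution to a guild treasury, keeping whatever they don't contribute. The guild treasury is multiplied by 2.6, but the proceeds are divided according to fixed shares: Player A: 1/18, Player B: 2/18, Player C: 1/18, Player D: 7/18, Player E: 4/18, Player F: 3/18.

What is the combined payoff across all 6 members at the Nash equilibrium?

76.00 gold

Each unit j contributes comes back to j as 2.6 × (j's share), so j prefers to contribute only if that share exceeds 1/2.6 = 0.3846; otherwise keeping the unit dominates.
Only Player D (7/18) clears that bar, contributing 10; the remaining 5 contribute 0. Total contributed: 10.
The guild treasury pays out 2.6 × 10 = 26.00 in total (split across the unequal shares, but the aggregate is all that matters for the group sum).
The 5 free-riders keep 10 each, adding 50. Group total = 50 + 26.00 = 76.00.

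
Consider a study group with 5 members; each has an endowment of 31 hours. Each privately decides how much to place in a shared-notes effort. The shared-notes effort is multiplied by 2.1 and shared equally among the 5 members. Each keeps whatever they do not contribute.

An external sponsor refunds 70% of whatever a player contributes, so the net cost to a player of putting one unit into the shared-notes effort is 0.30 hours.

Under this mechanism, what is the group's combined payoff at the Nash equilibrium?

Under the mechanism each unit contributed yields (2.1/5) / 0.30 = 1.4000 back to its contributor per unit of net cost, which exceeds 1, making full contribution the dominant choice for everyone.
At the Nash equilibrium everyone contributes 31. Group total payoff = 5 × (31 × 0.70 + 2.1 × 31) = 434.00.

434.00 hours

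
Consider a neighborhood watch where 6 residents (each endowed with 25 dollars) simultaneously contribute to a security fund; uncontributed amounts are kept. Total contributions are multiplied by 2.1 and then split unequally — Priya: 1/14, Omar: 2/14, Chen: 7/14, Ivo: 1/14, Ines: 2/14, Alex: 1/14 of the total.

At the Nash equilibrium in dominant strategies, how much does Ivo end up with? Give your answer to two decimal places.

28.75 dollars

A player with share s gets back 2.1·s per unit contributed, so full contribution is dominant for anyone with s > 1/2.1 = 0.4762 and zero contribution is dominant for anyone below.
Only Chen (7/14) clears that bar, contributing 25; the remaining 5 contribute 0. Total contributed: 25.
Ivo keeps 25 and receives 2.1 × 25 × 1/14 = 3.75 from the security fund, for a payoff of 28.75.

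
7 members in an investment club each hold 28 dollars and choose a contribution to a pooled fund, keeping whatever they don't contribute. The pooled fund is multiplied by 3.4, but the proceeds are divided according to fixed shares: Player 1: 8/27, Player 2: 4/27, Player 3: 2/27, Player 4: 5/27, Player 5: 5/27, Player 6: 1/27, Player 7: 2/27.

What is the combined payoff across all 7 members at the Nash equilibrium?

263.20 dollars

For player j, contributing a unit is worthwhile iff 3.4 × (j's share) ≥ 1, i.e. iff j's share is at least 0.2941.
The only share above 0.2941 is Player 1's 8/27, contributing 28; the remaining 6 contribute 0. Total contributed: 28.
The pooled fund pays out 3.4 × 28 = 95.20 in total (split across the unequal shares, but the aggregate is all that matters for the group sum).
The 6 free-riders keep 28 each, adding 168. Group total = 168 + 95.20 = 263.20.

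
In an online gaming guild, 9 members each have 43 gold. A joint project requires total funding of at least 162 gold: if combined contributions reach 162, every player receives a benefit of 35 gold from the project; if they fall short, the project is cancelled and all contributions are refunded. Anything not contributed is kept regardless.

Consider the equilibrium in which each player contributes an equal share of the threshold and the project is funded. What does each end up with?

60 gold

Equal share of the threshold: 162/9 = 18.
At this profile no one gains by cutting their contribution: any cut drops the total below 162, the project is cancelled, contributions are refunded, and the deviator ends with 43, which is less than 43 − 18 + 35 = 60. Contributing more than 18 just wastes the excess. So contributing exactly 18 is a best response.
Each player's payoff: 43 − 18 + 35 = 60.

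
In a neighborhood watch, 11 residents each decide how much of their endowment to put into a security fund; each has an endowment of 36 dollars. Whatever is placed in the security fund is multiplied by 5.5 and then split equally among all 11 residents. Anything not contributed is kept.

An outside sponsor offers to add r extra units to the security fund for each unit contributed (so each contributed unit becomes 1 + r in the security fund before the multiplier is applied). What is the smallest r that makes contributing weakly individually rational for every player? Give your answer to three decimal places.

1.000

With matching at rate r, one contributed unit becomes (1 + r) in the security fund and returns 5.5 × (1 + r) / 11 to the contributor.
Setting this equal to 1: 1 + r = 11/5.5 = 2.0000.
So the minimum matching rate is r = 2.0000 − 1 = 1.000.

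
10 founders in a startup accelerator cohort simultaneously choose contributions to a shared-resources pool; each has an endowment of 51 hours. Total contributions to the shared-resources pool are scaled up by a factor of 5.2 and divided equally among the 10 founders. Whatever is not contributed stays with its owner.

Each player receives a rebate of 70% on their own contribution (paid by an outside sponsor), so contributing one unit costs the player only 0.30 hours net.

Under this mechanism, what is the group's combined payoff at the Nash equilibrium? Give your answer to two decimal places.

Under the mechanism each unit contributed yields (5.2/10) / 0.30 = 1.7333 back to its contributor per unit of net cost, which exceeds 1, making full contribution the dominant choice for everyone.
At the Nash equilibrium everyone contributes 51. Group total payoff = 10 × (51 × 0.70 + 5.2 × 51) = 3009.00.

3009.00 hours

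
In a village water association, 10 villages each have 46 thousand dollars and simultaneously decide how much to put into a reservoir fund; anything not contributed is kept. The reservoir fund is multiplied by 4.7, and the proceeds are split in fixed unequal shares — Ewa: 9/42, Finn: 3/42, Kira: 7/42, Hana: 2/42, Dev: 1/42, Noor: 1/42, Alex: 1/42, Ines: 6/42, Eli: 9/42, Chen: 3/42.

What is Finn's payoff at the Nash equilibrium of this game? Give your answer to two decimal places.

A player with share s gets back 4.7·s per unit contributed, so full contribution is dominant for anyone with s > 1/4.7 = 0.2128 and zero contribution is dominant for anyone below.
The shares above 0.2128 belong to Ewa and Eli, contributing 46 each; the remaining 8 contribute 0. Total contributed: 92.
Finn keeps 46 and receives 4.7 × 92 × 3/42 = 30.89 from the reservoir fund, for a payoff of 76.89.

76.89 thousand dollars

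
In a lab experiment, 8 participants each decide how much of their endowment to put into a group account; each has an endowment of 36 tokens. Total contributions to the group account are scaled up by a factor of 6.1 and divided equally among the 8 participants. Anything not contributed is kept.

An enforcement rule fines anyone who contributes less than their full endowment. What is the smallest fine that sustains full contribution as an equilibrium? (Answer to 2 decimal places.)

Given the others contribute fully, the best deviation is to contribute 0 (any partial contribution still incurs the fine and gives up units whose private return 0.7625 is below 1).
Deviating from 36 to 0 saves 36 tokens but forfeits the deviator's share of the drop in the group account: 6.1/8 × 36 = 27.45.
So the deviation gain is 36 − 27.45 = 8.55, and the fine must be at least 8.55 tokens to wipe it out.

8.55 tokens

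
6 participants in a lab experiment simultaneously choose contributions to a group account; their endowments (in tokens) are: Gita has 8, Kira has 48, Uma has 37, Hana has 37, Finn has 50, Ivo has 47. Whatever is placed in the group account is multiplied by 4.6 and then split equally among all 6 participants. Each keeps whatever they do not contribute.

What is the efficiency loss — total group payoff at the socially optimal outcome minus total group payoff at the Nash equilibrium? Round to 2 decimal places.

The private return per contributed unit is 4.6/6 = 0.7667 < 1 for every player regardless of endowment, so the Nash equilibrium is zero contribution and the group total is Σ E_j = 8 + 48 + 37 + 37 + 50 + 47 = 227.
Each contributed unit returns 4.600 to the group, so the social optimum is full contribution by everyone: group total = 4.600 × 227 = 1044.20.
Efficiency loss = (4.600 − 1) × 227 = 817.20.

817.20 tokens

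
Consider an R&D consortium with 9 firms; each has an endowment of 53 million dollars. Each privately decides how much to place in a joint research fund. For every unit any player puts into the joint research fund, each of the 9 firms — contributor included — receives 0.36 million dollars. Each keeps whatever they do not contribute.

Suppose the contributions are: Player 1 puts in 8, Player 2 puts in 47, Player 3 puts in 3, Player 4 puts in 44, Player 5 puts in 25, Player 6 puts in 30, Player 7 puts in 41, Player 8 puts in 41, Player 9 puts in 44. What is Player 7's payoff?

113.88 million dollars

Total contributed: 8 + 47 + 3 + 44 + 25 + 30 + 41 + 41 + 44 = 283.
Each receives 0.36 × 283 = 101.88 from the joint research fund.
Player 7 keeps 53 − 41 = 12, so Player 7's payoff is 12 + 101.88 = 113.88.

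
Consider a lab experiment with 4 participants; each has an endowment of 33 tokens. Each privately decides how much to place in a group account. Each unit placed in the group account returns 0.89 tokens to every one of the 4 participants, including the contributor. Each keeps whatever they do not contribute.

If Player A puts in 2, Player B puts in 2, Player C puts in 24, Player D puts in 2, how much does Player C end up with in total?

Total contributed: 2 + 2 + 24 + 2 = 30.
Each receives 0.89 × 30 = 26.70 from the group account.
Player C keeps 33 − 24 = 9, so Player C's payoff is 9 + 26.70 = 35.70.

35.70 tokens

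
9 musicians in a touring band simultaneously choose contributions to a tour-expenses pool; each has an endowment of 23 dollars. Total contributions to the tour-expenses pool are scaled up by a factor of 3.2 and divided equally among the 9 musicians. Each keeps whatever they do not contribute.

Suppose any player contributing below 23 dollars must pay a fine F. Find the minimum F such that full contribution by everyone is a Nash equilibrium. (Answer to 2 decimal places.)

Given the others contribute fully, the best deviation is to contribute 0 (any partial contribution still incurs the fine and gives up units whose private return 0.3556 is below 1).
Deviating from 23 to 0 saves 23 dollars but forfeits the deviator's share of the drop in the tour-expenses pool: 3.2/9 × 23 = 8.18.
So the deviation gain is 23 − 8.18 = 14.82, and the fine must be at least 14.82 dollars to wipe it out.

14.82 dollars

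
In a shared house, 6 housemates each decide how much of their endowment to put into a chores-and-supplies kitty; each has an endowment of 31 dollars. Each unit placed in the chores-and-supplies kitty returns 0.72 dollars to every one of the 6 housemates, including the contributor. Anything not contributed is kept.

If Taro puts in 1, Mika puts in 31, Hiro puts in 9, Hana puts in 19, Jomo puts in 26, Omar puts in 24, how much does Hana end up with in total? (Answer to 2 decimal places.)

91.20 dollars

Total contributed: 1 + 31 + 9 + 19 + 26 + 24 = 110.
Each receives 0.72 × 110 = 79.20 from the chores-and-supplies kitty.
Hana keeps 31 − 19 = 12, so Hana's payoff is 12 + 79.20 = 91.20.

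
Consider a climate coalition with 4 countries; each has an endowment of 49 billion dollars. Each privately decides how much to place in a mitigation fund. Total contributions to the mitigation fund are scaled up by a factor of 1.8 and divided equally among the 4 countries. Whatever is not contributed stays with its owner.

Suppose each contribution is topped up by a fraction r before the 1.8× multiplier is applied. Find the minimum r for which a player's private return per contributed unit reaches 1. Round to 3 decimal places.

With matching at rate r, one contributed unit becomes (1 + r) in the mitigation fund and returns 1.8 × (1 + r) / 4 to the contributor.
Setting this equal to 1: 1 + r = 4/1.8 = 2.2222.
So the minimum matching rate is r = 2.2222 − 1 = 1.222.

1.222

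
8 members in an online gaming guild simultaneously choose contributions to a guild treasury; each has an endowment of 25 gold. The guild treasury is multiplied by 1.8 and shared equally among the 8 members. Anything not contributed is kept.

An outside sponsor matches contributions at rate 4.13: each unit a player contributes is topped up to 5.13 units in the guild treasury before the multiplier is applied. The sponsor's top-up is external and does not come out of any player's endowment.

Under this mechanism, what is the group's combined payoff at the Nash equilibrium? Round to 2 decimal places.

1846.80 gold

The effective private return per unit is now 1.8 × 5.13 / 8 = 1.1543 > 1, so every player's dominant strategy flips to full contribution.
So the Nash equilibrium is full contribution by all 8; the group earns 1.8 × 5.13 × 200 = 1846.80.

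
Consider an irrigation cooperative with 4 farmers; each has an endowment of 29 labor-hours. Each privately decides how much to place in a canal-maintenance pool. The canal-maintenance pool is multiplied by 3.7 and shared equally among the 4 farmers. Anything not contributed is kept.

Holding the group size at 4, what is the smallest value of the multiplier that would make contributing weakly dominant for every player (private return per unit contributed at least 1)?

A contributed unit returns (multiplier)/4 to its contributor.
This reaches 1 exactly when the multiplier is 4.

4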